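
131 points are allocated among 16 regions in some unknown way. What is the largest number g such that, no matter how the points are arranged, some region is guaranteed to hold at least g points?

9

By pigeonhole, the 16 regions are the holes and the 131 points are the pigeons.
If every region held at most 8 points, the total would be at most 16 × 8 = 128, which is less than 131.
So some region holds at least ⌈131/16⌉ = 9 points.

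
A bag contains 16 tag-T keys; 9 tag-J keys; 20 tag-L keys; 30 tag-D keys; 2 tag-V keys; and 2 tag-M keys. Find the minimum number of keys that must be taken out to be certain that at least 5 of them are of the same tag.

21

The 6 tags are the holes; the keys drawn are the pigeons.
To avoid 5 of any one tag, the worst case takes at most 4 of each tag, or every key of a tag that has fewer than 4.
That gives 4 + 4 + 4 + 4 + 2 + 2 = 20 keys with no tag reaching 5.
The next key forces some tag to 5, so 20 + 1 = 21.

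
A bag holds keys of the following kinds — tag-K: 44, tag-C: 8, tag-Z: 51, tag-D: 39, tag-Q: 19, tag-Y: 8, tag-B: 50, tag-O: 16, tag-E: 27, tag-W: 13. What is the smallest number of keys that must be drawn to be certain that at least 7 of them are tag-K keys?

238

In the worst case for collecting tag-K keys, every non-tag-K key comes out first.
There are 8 + 51 + 39 + 19 + 8 + 50 + 16 + 27 + 13 = 231 non-tag-K keys altogether.
After those, each further key must be tag-K, so 231 + 7 = 238 draws guarantee 7 tag-K keys.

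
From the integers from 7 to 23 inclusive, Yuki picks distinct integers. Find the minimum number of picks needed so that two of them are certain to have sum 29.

10

Group the elements by complementary pair {x, 29−x}: {7,22}, {8,21}, {9,20}, …, giving 8 two-element pairs and 1 integer whose partner 29−x falls outside [7,23].
By pigeonhole, treating each of those 9 groups as a pigeonhole, one can pick one integer per group — 9 integers — with no two summing to 29.
The 10th integer lands in an occupied pair, forcing a sum of 29.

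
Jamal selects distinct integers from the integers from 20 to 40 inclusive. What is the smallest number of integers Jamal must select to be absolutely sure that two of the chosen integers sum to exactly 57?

Group the elements by complementary pair {x, 57−x}: {20,37}, {21,36}, {22,35}, …, giving 9 two-element pairs and 3 integers whose partner 57−x falls outside [20,40].
Treating each of those 12 groups as a pigeonhole, one can pick one integer per group — 12 integers — with no two summing to 57.
The 13th integer lands in an occupied pair, forcing a sum of 57.

13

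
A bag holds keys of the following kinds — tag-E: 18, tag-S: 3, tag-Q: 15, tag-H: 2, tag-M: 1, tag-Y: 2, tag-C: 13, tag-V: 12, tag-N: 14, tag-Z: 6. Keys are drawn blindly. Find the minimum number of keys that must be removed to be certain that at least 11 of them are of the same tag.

By pigeonhole, the 10 tags are the holes; the keys drawn are the pigeons.
To avoid 11 of any one tag, the worst case takes at most 10 of each tag, or every key of a tag that has fewer than 10.
That gives 10 + 3 + 10 + 2 + 1 + 2 + 10 + 10 + 10 + 6 = 64 keys with no tag reaching 11.
The next key forces some tag to 11, so 64 + 1 = 65.

65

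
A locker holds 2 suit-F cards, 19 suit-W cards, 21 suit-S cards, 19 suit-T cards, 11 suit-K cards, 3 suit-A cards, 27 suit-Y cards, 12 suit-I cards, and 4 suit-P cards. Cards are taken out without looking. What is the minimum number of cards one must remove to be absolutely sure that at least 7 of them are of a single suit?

An adversary could hand out at most 6 cards per suit (suit-F, suit-A, suit-P run out sooner): 2 + 6 + 6 + 6 + 6 + 3 + 6 + 6 + 4 = 45 cards and still no suit has 7.
By pigeonhole, one more card lands in a suit already at 6, so 46 draws are enough and 45 are not.

46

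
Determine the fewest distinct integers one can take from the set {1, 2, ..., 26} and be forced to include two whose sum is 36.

19

Two chosen integers sum to 36 exactly when both halves of some pair {x, 36−x} with 10 ≤ x ≤ 36−x ≤ 26 are chosen — 8 such pairs.
The remaining 10 elements (those with no distinct partner in range) can never complete a 36-sum, so the worst case takes all of them and one from each pair: 10 + 8 = 18.
The 19th integer has to be the second member of some pair, so 18 + 1 = 19.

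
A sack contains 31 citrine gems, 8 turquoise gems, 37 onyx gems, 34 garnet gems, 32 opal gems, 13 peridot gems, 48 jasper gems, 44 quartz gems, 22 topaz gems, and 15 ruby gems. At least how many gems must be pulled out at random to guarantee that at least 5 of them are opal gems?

In the worst case for collecting opal gems, every non-opal gem comes out first.
There are 31 + 8 + 37 + 34 + 13 + 48 + 44 + 22 + 15 = 252 non-opal gems altogether.
After those, each further gem must be opal, so 252 + 5 = 257 draws guarantee 5 opal gems.

257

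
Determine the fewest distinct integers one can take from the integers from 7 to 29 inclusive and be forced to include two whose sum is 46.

Group the elements by complementary pair {x, 46−x}: {17,29}, {18,28}, {19,27}, …, giving 6 two-element pairs; the single value 23 (it cannot pair with itself since the integers are distinct); and 10 integers whose partner 46−x falls outside [7,29].
Pigeonhole: treating each of those 17 groups as a pigeonhole, one can pick one integer per group — 17 integers — with no two summing to 46.
The 18th integer lands in an occupied pair, forcing a sum of 46.

18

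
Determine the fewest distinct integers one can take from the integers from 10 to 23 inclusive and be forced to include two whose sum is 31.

A set avoiding the sum 31 can contain at most one of each pair {x, 31−x}, plus the 2 elements whose complement lies outside the range.
The integers 16, …, 23 (8 of them) are such a set: any two sum to at least 16+17 = 33 > 31.
Any 9th integer completes one of the 6 pairs, so 9 choices force a sum of 31.

9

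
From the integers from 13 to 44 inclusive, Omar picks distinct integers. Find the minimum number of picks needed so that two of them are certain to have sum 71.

24

A set avoiding the sum 71 can contain at most one of each pair {x, 71−x}, plus the 14 elements whose complement lies outside the range.
The integers 13, …, 35 (23 of them) are such a set: any two sum to at least 13+14 = 27 and at most 34+35 = 69 < 71.
By the pigeonhole principle, any 24th integer completes one of the 9 pairs, so 24 choices force a sum of 71.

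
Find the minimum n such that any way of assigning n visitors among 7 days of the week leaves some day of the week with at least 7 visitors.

With 42 visitors one could put exactly 6 in each of the 7 days of the week, and no day of the week would reach 7.
By pigeonhole, one more visitor must land in a day of the week that already has 6, giving it 7.
So 7 × 6 + 1 = 43 visitors are required.

43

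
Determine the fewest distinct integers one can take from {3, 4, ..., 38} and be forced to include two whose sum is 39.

Two chosen integers sum to 39 exactly when both halves of some pair {x, 39−x} with 3 ≤ x ≤ 39−x ≤ 36 are chosen — 17 such pairs.
The remaining 2 elements (those with no distinct partner in range) can never complete a 39-sum, so the worst case takes all of them and one from each pair: 2 + 17 = 19.
The 20th integer has to be the second member of some pair, so 19 + 1 = 20.

20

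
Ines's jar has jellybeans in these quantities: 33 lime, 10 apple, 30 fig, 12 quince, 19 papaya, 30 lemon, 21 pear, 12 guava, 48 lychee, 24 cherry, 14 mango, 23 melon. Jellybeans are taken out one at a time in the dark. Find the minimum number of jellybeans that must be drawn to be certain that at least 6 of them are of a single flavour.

An adversary could hand out at most 5 jellybeans per flavour: 5 + 5 + 5 + 5 + 5 + 5 + 5 + 5 + 5 + 5 + 5 + 5 = 60 jellybeans and still no flavour has 6.
One more jellybean lands in a flavour already at 5, so 61 draws are enough and 60 are not.

61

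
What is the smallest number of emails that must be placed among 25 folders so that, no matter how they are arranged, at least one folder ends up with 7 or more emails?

151

With 150 emails one could put exactly 6 in each of the 25 folders, and no folder would reach 7.
Pigeonhole: one more email must land in a folder that already has 6, giving it 7.
So 25 × 6 + 1 = 151 emails are required.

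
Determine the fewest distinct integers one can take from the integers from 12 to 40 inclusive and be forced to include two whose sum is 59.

Two chosen integers sum to 59 exactly when both halves of some pair {x, 59−x} with 19 ≤ x ≤ 59−x ≤ 40 are chosen — 11 such pairs.
The remaining 7 elements (those with no distinct partner in range) can never complete a 59-sum, so the worst case takes all of them and one from each pair: 7 + 11 = 18.
By pigeonhole, the 19th integer has to be the second member of some pair, so 18 + 1 = 19.

19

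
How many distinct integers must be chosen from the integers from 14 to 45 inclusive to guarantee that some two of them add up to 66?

Two chosen integers sum to 66 exactly when both halves of some pair {x, 66−x} with 21 ≤ x ≤ 66−x ≤ 45 are chosen — 12 such pairs.
The remaining 8 elements (those with no distinct partner in range) can never complete a 66-sum, so the worst case takes all of them and one from each pair: 8 + 12 = 20.
By the pigeonhole principle, the 21st integer has to be the second member of some pair, so 20 + 1 = 21.

21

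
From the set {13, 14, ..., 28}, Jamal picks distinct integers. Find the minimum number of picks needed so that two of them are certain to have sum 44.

11

Group the elements by complementary pair {x, 44−x}: {16,28}, {17,27}, {18,26}, …, giving 6 two-element pairs, the single value 22 (it cannot pair with itself since the integers are distinct), and 3 integers whose partner 44−x falls outside [13,28].
Treating each of those 10 groups as a pigeonhole, one can pick one integer per group — 10 integers — with no two summing to 44.
The 11th integer lands in an occupied pair, forcing a sum of 44.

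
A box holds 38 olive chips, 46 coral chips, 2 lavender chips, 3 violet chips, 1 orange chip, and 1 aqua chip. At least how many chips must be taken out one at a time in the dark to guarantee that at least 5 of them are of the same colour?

By the pigeonhole principle, put each drawn chip into a box by colour. The largest draw with every box below 5 takes min(count, 4) from each colour; colours with fewer than 4 contribute all they have.
Σ min(cᵢ, 4) = 4 + 4 + 2 + 3 + 1 + 1 = 15.
Draw number 15 + 1 = 16 must push one box to 5.

16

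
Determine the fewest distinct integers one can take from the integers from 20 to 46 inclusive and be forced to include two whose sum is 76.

20

Group the elements by complementary pair {x, 76−x}: {30,46}, {31,45}, {32,44}, …, giving 8 two-element pairs, the single value 38 (it cannot pair with itself since the integers are distinct), and 10 integers whose partner 76−x falls outside [20,46].
Pigeonhole: treating each of those 19 groups as a pigeonhole, one can pick one integer per group — 19 integers — with no two summing to 76.
The 20th integer lands in an occupied pair, forcing a sum of 76.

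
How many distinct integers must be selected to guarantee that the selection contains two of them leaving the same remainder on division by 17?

18

By pigeonhole, the 17 residue classes mod 17 are the pigeonholes.
With 17 integers one could put 1 in each residue class and have no class reach 2.
The 18th integer pushes some class to 2, so 17·1 + 1 = 18.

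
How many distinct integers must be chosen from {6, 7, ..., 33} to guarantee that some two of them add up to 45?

18

Group the elements by complementary pair {x, 45−x}: {12,33}, {13,32}, {14,31}, …, giving 11 two-element pairs and 6 integers whose partner 45−x falls outside [6,33].
By the pigeonhole principle, treating each of those 17 groups as a pigeonhole, one can pick one integer per group — 17 integers — with no two summing to 45.
The 18th integer lands in an occupied pair, forcing a sum of 45.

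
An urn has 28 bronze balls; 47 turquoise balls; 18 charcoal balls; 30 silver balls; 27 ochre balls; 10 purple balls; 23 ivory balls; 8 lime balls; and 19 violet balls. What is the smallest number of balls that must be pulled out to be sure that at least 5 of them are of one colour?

37

By the pigeonhole principle, put each drawn ball into a box by colour. The largest draw with every box below 5 takes min(count, 4) from each colour.
Σ min(cᵢ, 4) = 4 + 4 + 4 + 4 + 4 + 4 + 4 + 4 + 4 = 36.
Draw number 36 + 1 = 37 must push one box to 5.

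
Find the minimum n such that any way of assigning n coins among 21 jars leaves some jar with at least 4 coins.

With 63 coins one could put exactly 3 in each of the 21 jars, and no jar would reach 4.
One more coin must land in a jar that already has 3, giving it 4.
So 21 × 3 + 1 = 64 coins are required.

64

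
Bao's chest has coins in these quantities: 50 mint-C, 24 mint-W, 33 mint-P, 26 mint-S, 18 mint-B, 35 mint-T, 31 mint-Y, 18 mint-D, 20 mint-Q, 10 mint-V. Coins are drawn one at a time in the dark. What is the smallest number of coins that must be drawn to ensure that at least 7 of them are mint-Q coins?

In the worst case for collecting mint-Q coins, every non-mint-Q coin comes out first.
There are 50 + 24 + 33 + 26 + 18 + 35 + 31 + 18 + 10 = 245 non-mint-Q coins altogether.
After those, each further coin must be mint-Q, so 245 + 7 = 252 draws guarantee 7 mint-Q coins.

252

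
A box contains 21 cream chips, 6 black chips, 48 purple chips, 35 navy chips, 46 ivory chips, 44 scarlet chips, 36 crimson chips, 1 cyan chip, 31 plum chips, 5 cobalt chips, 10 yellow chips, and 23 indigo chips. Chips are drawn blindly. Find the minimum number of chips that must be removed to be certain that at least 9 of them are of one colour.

85

The 12 colours are the holes; the chips drawn are the pigeons.
To avoid 9 of any one colour, the worst case takes at most 8 of each colour, or every chip of a colour that has fewer than 8.
That gives 8 + 6 + 8 + 8 + 8 + 8 + 8 + 1 + 8 + 5 + 8 + 8 = 84 chips with no colour reaching 9.
The next chip forces some colour to 9, so 84 + 1 = 85.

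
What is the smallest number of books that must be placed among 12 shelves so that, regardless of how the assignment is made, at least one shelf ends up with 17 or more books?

With 192 books one could put exactly 16 in each of the 12 shelves, and no shelf would reach 17.
By pigeonhole, one more book must land in a shelf that already has 16, giving it 17.
So 12 × 16 + 1 = 193 books are required.

193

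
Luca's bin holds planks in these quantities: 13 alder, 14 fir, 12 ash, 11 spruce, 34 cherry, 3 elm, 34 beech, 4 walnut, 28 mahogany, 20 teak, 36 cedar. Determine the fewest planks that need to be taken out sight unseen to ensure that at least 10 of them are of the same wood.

89

An adversary could hand out at most 9 planks per wood (elm, walnut run out sooner): 9 + 9 + 9 + 9 + 9 + 3 + 9 + 4 + 9 + 9 + 9 = 88 planks and still no wood has 10.
Pigeonhole: one more plank lands in a wood already at 9, so 89 draws are enough and 88 are not.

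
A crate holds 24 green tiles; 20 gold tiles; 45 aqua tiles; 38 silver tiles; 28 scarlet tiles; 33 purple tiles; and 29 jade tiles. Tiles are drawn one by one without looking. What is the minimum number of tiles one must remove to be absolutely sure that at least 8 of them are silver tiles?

187

In the worst case for collecting silver tiles, every non-silver tile comes out first.
There are 24 + 20 + 45 + 28 + 33 + 29 = 179 non-silver tiles altogether.
After those, each further tile must be silver, so 179 + 8 = 187 draws guarantee 8 silver tiles.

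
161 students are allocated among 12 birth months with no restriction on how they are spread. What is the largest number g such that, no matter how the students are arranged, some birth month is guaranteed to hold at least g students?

The 12 birth months are the holes and the 161 students are the pigeons.
If every birth month held at most 13 students, the total would be at most 12 × 13 = 156, which is less than 161.
So some birth month holds at least ⌈161/12⌉ = 14 students.

14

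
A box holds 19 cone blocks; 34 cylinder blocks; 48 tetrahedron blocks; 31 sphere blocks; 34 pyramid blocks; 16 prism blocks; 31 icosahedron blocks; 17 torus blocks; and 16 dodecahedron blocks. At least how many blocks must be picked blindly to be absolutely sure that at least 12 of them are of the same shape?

By the pigeonhole principle, put each drawn block into a box by shape. The largest draw with every box below 12 takes min(count, 11) from each shape.
Σ min(cᵢ, 11) = 11 + 11 + 11 + 11 + 11 + 11 + 11 + 11 + 11 = 99.
Draw number 99 + 1 = 100 must push one box to 12.

100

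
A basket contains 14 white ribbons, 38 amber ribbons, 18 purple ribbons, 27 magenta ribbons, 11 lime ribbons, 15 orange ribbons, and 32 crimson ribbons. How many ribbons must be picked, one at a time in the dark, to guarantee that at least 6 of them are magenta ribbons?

134

In the worst case for collecting magenta ribbons, every non-magenta ribbon comes out first.
There are 14 + 38 + 18 + 11 + 15 + 32 = 128 non-magenta ribbons altogether.
After those, each further ribbon must be magenta, so 128 + 6 = 134 draws guarantee 6 magenta ribbons.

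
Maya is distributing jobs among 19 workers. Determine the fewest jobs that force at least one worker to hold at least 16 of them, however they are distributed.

286

With 285 jobs one could put exactly 15 in each of the 19 workers, and no worker would reach 16.
By pigeonhole, one more job must land in a worker that already has 15, giving it 16.
So 19 × 15 + 1 = 286 jobs are required.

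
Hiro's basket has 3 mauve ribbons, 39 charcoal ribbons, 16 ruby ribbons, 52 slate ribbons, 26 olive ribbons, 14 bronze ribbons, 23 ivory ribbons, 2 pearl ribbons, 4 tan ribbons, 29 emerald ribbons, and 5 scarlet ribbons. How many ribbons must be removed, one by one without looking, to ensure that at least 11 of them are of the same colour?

85

An adversary could hand out at most 10 ribbons per colour (4 colours run out sooner): 3 + 10 + 10 + 10 + 10 + 10 + 10 + 2 + 4 + 10 + 5 = 84 ribbons and still no colour has 11.
Pigeonhole: one more ribbon lands in a colour already at 10, so 85 draws are enough and 84 are not.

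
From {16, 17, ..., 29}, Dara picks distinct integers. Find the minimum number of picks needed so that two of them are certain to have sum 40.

Group the elements by complementary pair {x, 40−x}: {16,24}, {17,23}, {18,22}, …, giving 4 two-element pairs, the single value 20 (it cannot pair with itself since the integers are distinct), and 5 integers whose partner 40−x falls outside [16,29].
Treating each of those 10 groups as a pigeonhole, one can pick one integer per group — 10 integers — with no two summing to 40.
The 11th integer lands in an occupied pair, forcing a sum of 40.

11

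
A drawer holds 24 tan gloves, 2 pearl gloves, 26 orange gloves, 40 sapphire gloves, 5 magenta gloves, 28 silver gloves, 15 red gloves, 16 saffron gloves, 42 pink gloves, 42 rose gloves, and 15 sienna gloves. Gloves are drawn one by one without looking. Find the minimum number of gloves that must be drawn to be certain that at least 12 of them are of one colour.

An adversary could hand out at most 11 gloves per colour (pearl, magenta run out sooner): 11 + 2 + 11 + 11 + 5 + 11 + 11 + 11 + 11 + 11 + 11 = 106 gloves and still no colour has 12.
By pigeonhole, one more glove lands in a colour already at 11, so 107 draws are enough and 106 are not.

107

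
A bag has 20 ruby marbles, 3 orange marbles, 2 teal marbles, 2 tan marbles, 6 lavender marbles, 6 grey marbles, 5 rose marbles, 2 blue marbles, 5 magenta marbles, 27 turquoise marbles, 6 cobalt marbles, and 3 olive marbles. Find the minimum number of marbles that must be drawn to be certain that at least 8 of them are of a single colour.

55

Pigeonhole: the 12 colours are the holes; the marbles drawn are the pigeons.
To avoid 8 of any one colour, the worst case takes at most 7 of each colour, or every marble of a colour that has fewer than 7.
That gives 7 + 3 + 2 + 2 + 6 + 6 + 5 + 2 + 5 + 7 + 6 + 3 = 54 marbles with no colour reaching 8.
The next marble forces some colour to 8, so 54 + 1 = 55.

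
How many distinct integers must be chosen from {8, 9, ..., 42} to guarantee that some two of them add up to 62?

25

Group the elements by complementary pair {x, 62−x}: {20,42}, {21,41}, {22,40}, …, giving 11 two-element pairs, the single value 31 (it cannot pair with itself since the integers are distinct), and 12 integers whose partner 62−x falls outside [8,42].
Treating each of those 24 groups as a pigeonhole, one can pick one integer per group — 24 integers — with no two summing to 62.
The 25th integer lands in an occupied pair, forcing a sum of 62.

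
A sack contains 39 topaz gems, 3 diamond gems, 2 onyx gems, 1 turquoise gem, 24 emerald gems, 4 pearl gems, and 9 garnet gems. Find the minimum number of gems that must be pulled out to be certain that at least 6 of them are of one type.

26

Put each drawn gem into a box by type. The largest draw with every box below 6 takes min(count, 5) from each type; types with fewer than 5 contribute all they have.
Σ min(cᵢ, 5) = 5 + 3 + 2 + 1 + 5 + 4 + 5 = 25.
Draw number 25 + 1 = 26 must push one box to 6.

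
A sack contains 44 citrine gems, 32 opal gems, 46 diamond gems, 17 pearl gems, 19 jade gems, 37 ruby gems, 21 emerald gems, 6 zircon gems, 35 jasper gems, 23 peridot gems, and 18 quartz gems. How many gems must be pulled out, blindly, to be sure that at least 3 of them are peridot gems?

In the worst case for collecting peridot gems, every non-peridot gem comes out first.
There are 44 + 32 + 46 + 17 + 19 + 37 + 21 + 6 + 35 + 18 = 275 non-peridot gems altogether.
After those, each further gem must be peridot, so 275 + 3 = 278 draws guarantee 3 peridot gems.

278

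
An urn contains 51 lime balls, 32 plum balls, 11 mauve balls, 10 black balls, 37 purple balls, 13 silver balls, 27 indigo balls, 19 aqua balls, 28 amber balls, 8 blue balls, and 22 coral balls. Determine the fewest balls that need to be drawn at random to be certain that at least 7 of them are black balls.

255

In the worst case for collecting black balls, every non-black ball comes out first.
There are 51 + 32 + 11 + 37 + 13 + 27 + 19 + 28 + 8 + 22 = 248 non-black balls altogether.
After those, each further ball must be black, so 248 + 7 = 255 draws guarantee 7 black balls.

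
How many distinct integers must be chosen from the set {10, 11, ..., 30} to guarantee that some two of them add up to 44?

14

A set avoiding the sum 44 can contain at most one of each pair {x, 44−x}, plus the 5 elements whose complement lies outside the range or equal to its own complement.
The integers 10, …, 22 (13 of them) are such a set: any two sum to at least 10+11 = 21 and at most 21+22 = 43 < 44.
By the pigeonhole principle, any 14th integer completes one of the 8 pairs, so 14 choices force a sum of 44.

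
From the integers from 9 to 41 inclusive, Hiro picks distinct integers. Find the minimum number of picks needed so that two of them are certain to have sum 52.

19

A set avoiding the sum 52 can contain at most one of each pair {x, 52−x}, plus the 3 elements whose complement lies outside the range or equal to its own complement.
The integers 9, …, 26 (18 of them) are such a set: any two sum to at least 9+10 = 19 and at most 25+26 = 51 < 52.
By the pigeonhole principle, any 19th integer completes one of the 15 pairs, so 19 choices force a sum of 52.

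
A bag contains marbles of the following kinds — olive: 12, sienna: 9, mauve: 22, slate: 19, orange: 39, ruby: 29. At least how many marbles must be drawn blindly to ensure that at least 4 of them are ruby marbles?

105

In the worst case for collecting ruby marbles, every non-ruby marble comes out first.
There are 12 + 9 + 22 + 19 + 39 = 101 non-ruby marbles altogether.
After those, each further marble must be ruby, so 101 + 4 = 105 draws guarantee 4 ruby marbles.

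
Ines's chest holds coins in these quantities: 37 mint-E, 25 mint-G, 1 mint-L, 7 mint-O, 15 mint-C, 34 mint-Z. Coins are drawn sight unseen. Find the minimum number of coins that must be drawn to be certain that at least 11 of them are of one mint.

Pigeonhole: the 6 mints are the holes; the coins drawn are the pigeons.
To avoid 11 of any one mint, the worst case takes at most 10 of each mint, or every coin of a mint that has fewer than 10.
That gives 10 + 10 + 1 + 7 + 10 + 10 = 48 coins with no mint reaching 11.
The next coin forces some mint to 11, so 48 + 1 = 49.

49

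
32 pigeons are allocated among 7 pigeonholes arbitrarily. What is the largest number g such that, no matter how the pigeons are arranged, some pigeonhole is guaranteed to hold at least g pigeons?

5

Pigeonhole: the 7 pigeonholes are the holes and the 32 pigeons are the pigeons.
If every pigeonhole held at most 4 pigeons, the total would be at most 7 × 4 = 28, which is less than 32.
So some pigeonhole holds at least ⌈32/7⌉ = 5 pigeons.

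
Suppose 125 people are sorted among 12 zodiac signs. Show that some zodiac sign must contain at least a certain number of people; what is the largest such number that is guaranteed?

The 12 zodiac signs are the holes and the 125 people are the pigeons.
If every zodiac sign held at most 10 people, the total would be at most 12 × 10 = 120, which is less than 125.
So some zodiac sign holds at least ⌈125/12⌉ = 11 people.

11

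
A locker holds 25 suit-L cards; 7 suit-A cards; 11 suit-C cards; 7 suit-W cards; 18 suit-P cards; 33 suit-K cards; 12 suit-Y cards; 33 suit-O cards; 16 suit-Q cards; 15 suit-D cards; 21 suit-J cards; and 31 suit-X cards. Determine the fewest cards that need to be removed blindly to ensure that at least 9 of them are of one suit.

An adversary could hand out at most 8 cards per suit (suit-A, suit-W run out sooner): 8 + 7 + 8 + 7 + 8 + 8 + 8 + 8 + 8 + 8 + 8 + 8 = 94 cards and still no suit has 9.
Pigeonhole: one more card lands in a suit already at 8, so 95 draws are enough and 94 are not.

95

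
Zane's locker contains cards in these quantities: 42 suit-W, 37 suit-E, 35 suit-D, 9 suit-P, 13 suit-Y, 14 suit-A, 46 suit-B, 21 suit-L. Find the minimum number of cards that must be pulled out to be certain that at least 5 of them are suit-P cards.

In the worst case for collecting suit-P cards, every non-suit-P card comes out first.
There are 42 + 37 + 35 + 13 + 14 + 46 + 21 = 208 non-suit-P cards altogether.
After those, each further card must be suit-P, so 208 + 5 = 213 draws guarantee 5 suit-P cards.

213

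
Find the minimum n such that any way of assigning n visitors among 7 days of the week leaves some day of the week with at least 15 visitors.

With 98 visitors one could put exactly 14 in each of the 7 days of the week, and no day of the week would reach 15.
Pigeonhole: one more visitor must land in a day of the week that already has 14, giving it 15.
So 7 × 14 + 1 = 99 visitors are required.

99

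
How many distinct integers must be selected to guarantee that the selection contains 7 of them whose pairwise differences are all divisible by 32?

193

Integers whose pairwise differences are multiples of 32 are exactly those sharing a remainder mod 32. The 32 residue classes mod 32 are the pigeonholes.
With 192 integers one could put 6 in each residue class and have no class reach 7.
The 193rd integer pushes some class to 7, so 32·6 + 1 = 193.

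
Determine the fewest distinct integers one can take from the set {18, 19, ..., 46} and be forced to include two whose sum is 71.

Group the elements by complementary pair {x, 71−x}: {25,46}, {26,45}, {27,44}, …, giving 11 two-element pairs and 7 integers whose partner 71−x falls outside [18,46].
By the pigeonhole principle, treating each of those 18 groups as a pigeonhole, one can pick one integer per group — 18 integers — with no two summing to 71.
The 19th integer lands in an occupied pair, forcing a sum of 71.

19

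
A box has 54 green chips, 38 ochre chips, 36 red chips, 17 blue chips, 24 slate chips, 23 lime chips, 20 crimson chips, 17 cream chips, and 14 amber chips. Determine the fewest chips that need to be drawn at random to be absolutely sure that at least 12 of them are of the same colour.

100

Put each drawn chip into a box by colour. The largest draw with every box below 12 takes min(count, 11) from each colour.
Σ min(cᵢ, 11) = 11 + 11 + 11 + 11 + 11 + 11 + 11 + 11 + 11 = 99.
Draw number 99 + 1 = 100 must push one box to 12.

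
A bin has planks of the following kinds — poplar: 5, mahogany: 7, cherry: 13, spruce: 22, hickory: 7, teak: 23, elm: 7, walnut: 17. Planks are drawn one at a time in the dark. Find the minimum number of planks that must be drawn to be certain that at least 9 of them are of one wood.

59

By the pigeonhole principle, the 8 woods are the holes; the planks drawn are the pigeons.
To avoid 9 of any one wood, the worst case takes at most 8 of each wood, or every plank of a wood that has fewer than 8.
That gives 5 + 7 + 8 + 8 + 7 + 8 + 7 + 8 = 58 planks with no wood reaching 9.
The next plank forces some wood to 9, so 58 + 1 = 59.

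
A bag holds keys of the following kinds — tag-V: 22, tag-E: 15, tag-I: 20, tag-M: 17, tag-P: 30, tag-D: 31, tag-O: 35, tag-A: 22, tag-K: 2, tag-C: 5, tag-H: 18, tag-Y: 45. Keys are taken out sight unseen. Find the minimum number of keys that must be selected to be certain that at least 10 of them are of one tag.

An adversary could hand out at most 9 keys per tag (tag-K, tag-C run out sooner): 9 + 9 + 9 + 9 + 9 + 9 + 9 + 9 + 2 + 5 + 9 + 9 = 97 keys and still no tag has 10.
By pigeonhole, one more key lands in a tag already at 9, so 98 draws are enough and 97 are not.

98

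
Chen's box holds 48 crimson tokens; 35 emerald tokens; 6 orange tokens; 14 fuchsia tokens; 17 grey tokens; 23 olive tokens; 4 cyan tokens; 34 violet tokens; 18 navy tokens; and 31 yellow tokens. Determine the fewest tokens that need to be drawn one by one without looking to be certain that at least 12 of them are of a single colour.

99

Put each drawn token into a box by colour. The largest draw with every box below 12 takes min(count, 11) from each colour; colours with fewer than 11 contribute all they have.
Σ min(cᵢ, 11) = 11 + 11 + 6 + 11 + 11 + 11 + 4 + 11 + 11 + 11 = 98.
Draw number 98 + 1 = 99 must push one box to 12.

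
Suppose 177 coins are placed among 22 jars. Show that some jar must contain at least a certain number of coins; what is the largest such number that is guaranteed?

Pigeonhole: the 22 jars are the holes and the 177 coins are the pigeons.
If every jar held at most 8 coins, the total would be at most 22 × 8 = 176, which is less than 177.
So some jar holds at least ⌈177/22⌉ = 9 coins.

9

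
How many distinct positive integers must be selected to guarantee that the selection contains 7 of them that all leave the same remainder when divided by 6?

Pigeonhole: the 6 residue classes mod 6 are the pigeonholes.
With 36 integers one could put 6 in each residue class and have no class reach 7.
The 37th integer pushes some class to 7, so 6·6 + 1 = 37.

37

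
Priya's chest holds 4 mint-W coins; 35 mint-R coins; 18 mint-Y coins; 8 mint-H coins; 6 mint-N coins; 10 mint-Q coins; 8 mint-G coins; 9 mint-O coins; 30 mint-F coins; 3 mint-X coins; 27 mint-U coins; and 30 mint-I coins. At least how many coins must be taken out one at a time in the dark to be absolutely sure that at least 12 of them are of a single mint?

104

An adversary could hand out at most 11 coins per mint (7 mints run out sooner): 4 + 11 + 11 + 8 + 6 + 10 + 8 + 9 + 11 + 3 + 11 + 11 = 103 coins and still no mint has 12.
By the pigeonhole principle, one more coin lands in a mint already at 11, so 104 draws are enough and 103 are not.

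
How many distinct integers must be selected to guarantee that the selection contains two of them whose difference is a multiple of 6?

7

Integers whose pairwise differences are multiples of 6 are exactly those sharing a remainder mod 6. The 6 residue classes mod 6 are the pigeonholes.
With 6 integers one could put 1 in each residue class and have no class reach 2.
The 7th integer pushes some class to 2, so 6·1 + 1 = 7.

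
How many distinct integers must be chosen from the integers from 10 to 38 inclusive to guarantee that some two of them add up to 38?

Group the elements by complementary pair {x, 38−x}: {10,28}, {11,27}, {12,26}, …, giving 9 two-element pairs, the single value 19 (it cannot pair with itself since the integers are distinct), and 10 integers whose partner 38−x falls outside [10,38].
Treating each of those 20 groups as a pigeonhole, one can pick one integer per group — 20 integers — with no two summing to 38.
The 21st integer lands in an occupied pair, forcing a sum of 38.

21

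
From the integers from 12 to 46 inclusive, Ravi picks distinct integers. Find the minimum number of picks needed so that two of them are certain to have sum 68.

Two chosen integers sum to 68 exactly when both halves of some pair {x, 68−x} with 22 ≤ x ≤ 68−x ≤ 46 are chosen — 12 such pairs.
The remaining 11 elements (those with no distinct partner in range) can never complete a 68-sum, so the worst case takes all of them and one from each pair: 11 + 12 = 23.
The 24th integer has to be the second member of some pair, so 23 + 1 = 24.

24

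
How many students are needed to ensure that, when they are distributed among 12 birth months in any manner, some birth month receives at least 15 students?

169

With 168 students one could put exactly 14 in each of the 12 birth months, and no birth month would reach 15.
One more student must land in a birth month that already has 14, giving it 15.
So 12 × 14 + 1 = 169 students are required.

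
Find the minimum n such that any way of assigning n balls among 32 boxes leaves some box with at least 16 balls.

With 480 balls one could put exactly 15 in each of the 32 boxes, and no box would reach 16.
One more ball must land in a box that already has 15, giving it 16.
So 32 × 15 + 1 = 481 balls are required.

481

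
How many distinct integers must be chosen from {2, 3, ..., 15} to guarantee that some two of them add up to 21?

10

Two chosen integers sum to 21 exactly when both halves of some pair {x, 21−x} with 6 ≤ x ≤ 21−x ≤ 15 are chosen — 5 such pairs.
The remaining 4 elements (those with no distinct partner in range) can never complete a 21-sum, so the worst case takes all of them and one from each pair: 4 + 5 = 9.
By pigeonhole, the 10th integer has to be the second member of some pair, so 9 + 1 = 10.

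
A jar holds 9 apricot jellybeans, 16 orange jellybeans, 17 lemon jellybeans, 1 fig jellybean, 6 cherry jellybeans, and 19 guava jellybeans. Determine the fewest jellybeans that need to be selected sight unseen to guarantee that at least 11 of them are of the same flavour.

47

An adversary could hand out at most 10 jellybeans per flavour (apricot, fig, cherry run out sooner): 9 + 10 + 10 + 1 + 6 + 10 = 46 jellybeans and still no flavour has 11.
By the pigeonhole principle, one more jellybean lands in a flavour already at 10, so 47 draws are enough and 46 are not.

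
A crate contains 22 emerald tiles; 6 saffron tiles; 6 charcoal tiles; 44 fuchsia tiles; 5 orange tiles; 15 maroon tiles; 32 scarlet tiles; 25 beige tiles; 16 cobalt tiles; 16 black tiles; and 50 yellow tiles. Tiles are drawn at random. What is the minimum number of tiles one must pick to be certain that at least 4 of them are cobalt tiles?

In the worst case for collecting cobalt tiles, every non-cobalt tile comes out first.
There are 22 + 6 + 6 + 44 + 5 + 15 + 32 + 25 + 16 + 50 = 221 non-cobalt tiles altogether.
After those, each further tile must be cobalt, so 221 + 4 = 225 draws guarantee 4 cobalt tiles.

225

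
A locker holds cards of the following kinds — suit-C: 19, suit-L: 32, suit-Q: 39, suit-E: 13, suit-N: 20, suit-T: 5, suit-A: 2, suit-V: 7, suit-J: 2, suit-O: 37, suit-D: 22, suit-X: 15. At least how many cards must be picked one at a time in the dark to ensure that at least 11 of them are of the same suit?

By the pigeonhole principle, put each drawn card into a box by suit. The largest draw with every box below 11 takes min(count, 10) from each suit; suits with fewer than 10 contribute all they have.
Σ min(cᵢ, 10) = 10 + 10 + 10 + 10 + 10 + 5 + 2 + 7 + 2 + 10 + 10 + 10 = 96.
Draw number 96 + 1 = 97 must push one box to 11.

97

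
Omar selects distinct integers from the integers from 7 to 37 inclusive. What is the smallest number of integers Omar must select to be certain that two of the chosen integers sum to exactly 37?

Group the elements by complementary pair {x, 37−x}: {7,30}, {8,29}, {9,28}, …, giving 12 two-element pairs and 7 integers whose partner 37−x falls outside [7,37].
Pigeonhole: treating each of those 19 groups as a pigeonhole, one can pick one integer per group — 19 integers — with no two summing to 37.
The 20th integer lands in an occupied pair, forcing a sum of 37.

20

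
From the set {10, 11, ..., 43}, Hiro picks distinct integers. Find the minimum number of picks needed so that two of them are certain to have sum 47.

21

A set avoiding the sum 47 can contain at most one of each pair {x, 47−x}, plus the 6 elements whose complement lies outside the range.
The integers 24, …, 43 (20 of them) are such a set: any two sum to at least 24+25 = 49 > 47.
By pigeonhole, any 21st integer completes one of the 14 pairs, so 21 choices force a sum of 47.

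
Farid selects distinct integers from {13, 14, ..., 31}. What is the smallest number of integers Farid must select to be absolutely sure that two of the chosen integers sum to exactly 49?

Two chosen integers sum to 49 exactly when both halves of some pair {x, 49−x} with 18 ≤ x ≤ 49−x ≤ 31 are chosen — 7 such pairs.
The remaining 5 elements (those with no distinct partner in range) can never complete a 49-sum, so the worst case takes all of them and one from each pair: 5 + 7 = 12.
By the pigeonhole principle, the 13th integer has to be the second member of some pair, so 12 + 1 = 13.

13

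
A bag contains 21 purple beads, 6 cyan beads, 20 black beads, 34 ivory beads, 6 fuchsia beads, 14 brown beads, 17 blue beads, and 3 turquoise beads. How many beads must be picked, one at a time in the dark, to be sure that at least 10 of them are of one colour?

By the pigeonhole principle, put each drawn bead into a box by colour. The largest draw with every box below 10 takes min(count, 9) from each colour; colours with fewer than 9 contribute all they have.
Σ min(cᵢ, 9) = 9 + 6 + 9 + 9 + 6 + 9 + 9 + 3 = 60.
Draw number 60 + 1 = 61 must push one box to 10.

61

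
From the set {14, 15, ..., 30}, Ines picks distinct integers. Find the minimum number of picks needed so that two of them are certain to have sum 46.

Two chosen integers sum to 46 exactly when both halves of some pair {x, 46−x} with 16 ≤ x ≤ 46−x ≤ 30 are chosen — 7 such pairs.
The remaining 3 elements (those with no distinct partner in range) can never complete a 46-sum, so the worst case takes all of them and one from each pair: 3 + 7 = 10.
By the pigeonhole principle, the 11th integer has to be the second member of some pair, so 10 + 1 = 11.

11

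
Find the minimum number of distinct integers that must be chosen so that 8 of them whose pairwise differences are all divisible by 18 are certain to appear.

Integers whose pairwise differences are multiples of 18 are exactly those sharing a remainder mod 18. The 18 residue classes mod 18 are the pigeonholes.
With 126 integers one could put 7 in each residue class and have no class reach 8.
The 127th integer pushes some class to 8, so 18·7 + 1 = 127.

127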